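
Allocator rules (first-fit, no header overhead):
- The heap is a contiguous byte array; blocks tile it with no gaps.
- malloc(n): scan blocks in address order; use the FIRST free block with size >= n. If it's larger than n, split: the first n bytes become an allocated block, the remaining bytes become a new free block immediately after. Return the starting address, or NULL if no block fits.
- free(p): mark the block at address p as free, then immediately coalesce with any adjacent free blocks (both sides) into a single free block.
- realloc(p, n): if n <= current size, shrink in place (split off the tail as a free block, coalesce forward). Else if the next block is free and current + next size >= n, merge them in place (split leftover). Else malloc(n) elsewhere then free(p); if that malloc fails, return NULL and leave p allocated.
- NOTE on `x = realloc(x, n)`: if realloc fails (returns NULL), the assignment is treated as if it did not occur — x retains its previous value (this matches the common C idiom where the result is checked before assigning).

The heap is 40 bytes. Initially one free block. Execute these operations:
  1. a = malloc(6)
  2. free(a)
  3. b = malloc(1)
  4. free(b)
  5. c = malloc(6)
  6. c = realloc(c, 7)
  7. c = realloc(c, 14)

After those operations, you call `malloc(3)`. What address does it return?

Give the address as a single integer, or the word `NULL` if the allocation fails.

Op 1: a = malloc(6) -> a = 0; heap: [0-5 ALLOC][6-39 FREE]
Op 2: free(a) -> (freed a); heap: [0-39 FREE]
Op 3: b = malloc(1) -> b = 0; heap: [0-0 ALLOC][1-39 FREE]
Op 4: free(b) -> (freed b); heap: [0-39 FREE]
Op 5: c = malloc(6) -> c = 0; heap: [0-5 ALLOC][6-39 FREE]
Op 6: c = realloc(c, 7) -> c = 0; heap: [0-6 ALLOC][7-39 FREE]
Op 7: c = realloc(c, 14) -> c = 0; heap: [0-13 ALLOC][14-39 FREE]
malloc(3): first-fit scan over [0-13 ALLOC][14-39 FREE] -> 14

Answer: 14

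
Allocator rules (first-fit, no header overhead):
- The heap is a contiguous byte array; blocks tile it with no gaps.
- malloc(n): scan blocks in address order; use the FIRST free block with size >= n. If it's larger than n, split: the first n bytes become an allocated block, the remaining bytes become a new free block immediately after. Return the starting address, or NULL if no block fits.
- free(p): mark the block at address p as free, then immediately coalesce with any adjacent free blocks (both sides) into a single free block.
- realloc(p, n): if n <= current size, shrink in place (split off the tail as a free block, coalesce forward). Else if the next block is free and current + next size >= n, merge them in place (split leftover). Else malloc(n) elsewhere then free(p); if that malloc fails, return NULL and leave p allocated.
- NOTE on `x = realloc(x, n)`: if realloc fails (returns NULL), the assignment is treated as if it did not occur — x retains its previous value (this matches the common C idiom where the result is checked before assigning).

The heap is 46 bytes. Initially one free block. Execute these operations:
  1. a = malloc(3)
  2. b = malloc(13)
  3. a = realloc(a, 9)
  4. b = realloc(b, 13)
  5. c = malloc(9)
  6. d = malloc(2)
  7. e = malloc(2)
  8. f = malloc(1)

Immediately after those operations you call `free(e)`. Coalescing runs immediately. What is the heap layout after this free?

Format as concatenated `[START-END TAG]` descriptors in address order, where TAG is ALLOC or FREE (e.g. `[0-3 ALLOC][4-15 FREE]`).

Op 1: a = malloc(3) -> a = 0; heap: [0-2 ALLOC][3-45 FREE]
Op 2: b = malloc(13) -> b = 3; heap: [0-2 ALLOC][3-15 ALLOC][16-45 FREE]
Op 3: a = realloc(a, 9) -> a = 16; heap: [0-2 FREE][3-15 ALLOC][16-24 ALLOC][25-45 FREE]
Op 4: b = realloc(b, 13) -> b = 3; heap: [0-2 FREE][3-15 ALLOC][16-24 ALLOC][25-45 FREE]
Op 5: c = malloc(9) -> c = 25; heap: [0-2 FREE][3-15 ALLOC][16-24 ALLOC][25-33 ALLOC][34-45 FREE]
Op 6: d = malloc(2) -> d = 0; heap: [0-1 ALLOC][2-2 FREE][3-15 ALLOC][16-24 ALLOC][25-33 ALLOC][34-45 FREE]
Op 7: e = malloc(2) -> e = 34; heap: [0-1 ALLOC][2-2 FREE][3-15 ALLOC][16-24 ALLOC][25-33 ALLOC][34-35 ALLOC][36-45 FREE]
Op 8: f = malloc(1) -> f = 2; heap: [0-1 ALLOC][2-2 ALLOC][3-15 ALLOC][16-24 ALLOC][25-33 ALLOC][34-35 ALLOC][36-45 FREE]
free(e): e = 34 -> block [34-35 ALLOC]; mark free, coalesce with adjacent free neighbors -> [0-1 ALLOC][2-2 ALLOC][3-15 ALLOC][16-24 ALLOC][25-33 ALLOC][34-45 FREE]

Answer: [0-1 ALLOC][2-2 ALLOC][3-15 ALLOC][16-24 ALLOC][25-33 ALLOC][34-45 FREE]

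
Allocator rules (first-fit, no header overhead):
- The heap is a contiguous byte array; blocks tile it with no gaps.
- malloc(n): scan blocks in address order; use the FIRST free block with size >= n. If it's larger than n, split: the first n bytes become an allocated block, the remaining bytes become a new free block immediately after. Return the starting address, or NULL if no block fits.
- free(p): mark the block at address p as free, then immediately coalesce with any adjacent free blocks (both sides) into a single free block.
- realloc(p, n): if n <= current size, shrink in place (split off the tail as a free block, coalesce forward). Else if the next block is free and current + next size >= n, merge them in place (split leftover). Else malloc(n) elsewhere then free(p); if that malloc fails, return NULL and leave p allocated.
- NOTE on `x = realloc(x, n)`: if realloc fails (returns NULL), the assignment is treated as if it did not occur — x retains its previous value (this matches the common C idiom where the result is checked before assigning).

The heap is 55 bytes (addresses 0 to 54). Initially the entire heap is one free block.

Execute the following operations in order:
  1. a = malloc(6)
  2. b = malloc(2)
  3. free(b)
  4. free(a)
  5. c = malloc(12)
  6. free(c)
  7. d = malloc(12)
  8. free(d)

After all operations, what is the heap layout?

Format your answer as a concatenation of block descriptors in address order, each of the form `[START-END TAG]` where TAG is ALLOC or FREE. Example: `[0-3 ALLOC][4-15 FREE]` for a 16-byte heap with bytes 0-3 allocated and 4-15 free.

Op 1: a = malloc(6) -> a = 0; heap: [0-5 ALLOC][6-54 FREE]
Op 2: b = malloc(2) -> b = 6; heap: [0-5 ALLOC][6-7 ALLOC][8-54 FREE]
Op 3: free(b) -> (freed b); heap: [0-5 ALLOC][6-54 FREE]
Op 4: free(a) -> (freed a); heap: [0-54 FREE]
Op 5: c = malloc(12) -> c = 0; heap: [0-11 ALLOC][12-54 FREE]
Op 6: free(c) -> (freed c); heap: [0-54 FREE]
Op 7: d = malloc(12) -> d = 0; heap: [0-11 ALLOC][12-54 FREE]
Op 8: free(d) -> (freed d); heap: [0-54 FREE]

Answer: [0-54 FREE]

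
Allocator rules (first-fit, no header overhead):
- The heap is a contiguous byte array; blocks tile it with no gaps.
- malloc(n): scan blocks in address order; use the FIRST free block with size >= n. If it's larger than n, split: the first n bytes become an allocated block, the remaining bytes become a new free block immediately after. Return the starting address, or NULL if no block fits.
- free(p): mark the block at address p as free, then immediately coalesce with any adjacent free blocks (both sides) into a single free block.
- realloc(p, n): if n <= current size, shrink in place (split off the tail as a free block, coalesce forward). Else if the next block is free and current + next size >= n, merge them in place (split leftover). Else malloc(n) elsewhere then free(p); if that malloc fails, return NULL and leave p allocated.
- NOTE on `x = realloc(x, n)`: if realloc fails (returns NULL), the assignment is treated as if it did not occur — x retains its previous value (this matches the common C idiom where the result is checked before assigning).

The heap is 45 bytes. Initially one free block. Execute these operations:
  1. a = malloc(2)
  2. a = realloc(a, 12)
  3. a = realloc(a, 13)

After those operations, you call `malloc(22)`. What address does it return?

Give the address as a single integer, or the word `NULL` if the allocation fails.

Answer: 13

Derivation:
Op 1: a = malloc(2) -> a = 0; heap: [0-1 ALLOC][2-44 FREE]
Op 2: a = realloc(a, 12) -> a = 0; heap: [0-11 ALLOC][12-44 FREE]
Op 3: a = realloc(a, 13) -> a = 0; heap: [0-12 ALLOC][13-44 FREE]
malloc(22): first-fit scan over [0-12 ALLOC][13-44 FREE] -> 13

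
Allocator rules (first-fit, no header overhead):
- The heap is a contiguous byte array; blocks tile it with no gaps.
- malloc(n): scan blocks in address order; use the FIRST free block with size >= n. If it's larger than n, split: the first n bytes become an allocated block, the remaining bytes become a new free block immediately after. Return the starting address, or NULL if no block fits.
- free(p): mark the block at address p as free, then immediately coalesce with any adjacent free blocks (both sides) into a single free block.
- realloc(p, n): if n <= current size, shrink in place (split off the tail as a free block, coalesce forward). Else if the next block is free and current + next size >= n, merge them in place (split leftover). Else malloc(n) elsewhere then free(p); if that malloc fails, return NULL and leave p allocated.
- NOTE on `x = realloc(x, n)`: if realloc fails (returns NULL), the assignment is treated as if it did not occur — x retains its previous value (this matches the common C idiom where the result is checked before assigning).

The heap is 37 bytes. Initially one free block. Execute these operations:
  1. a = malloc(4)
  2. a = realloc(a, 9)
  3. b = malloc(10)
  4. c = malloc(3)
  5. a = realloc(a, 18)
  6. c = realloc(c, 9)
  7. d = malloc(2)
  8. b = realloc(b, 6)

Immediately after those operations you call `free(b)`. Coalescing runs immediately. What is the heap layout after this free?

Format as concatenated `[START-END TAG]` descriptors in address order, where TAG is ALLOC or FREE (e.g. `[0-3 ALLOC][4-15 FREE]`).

Answer: [0-8 ALLOC][9-18 FREE][19-27 ALLOC][28-29 ALLOC][30-36 FREE]

Derivation:
Op 1: a = malloc(4) -> a = 0; heap: [0-3 ALLOC][4-36 FREE]
Op 2: a = realloc(a, 9) -> a = 0; heap: [0-8 ALLOC][9-36 FREE]
Op 3: b = malloc(10) -> b = 9; heap: [0-8 ALLOC][9-18 ALLOC][19-36 FREE]
Op 4: c = malloc(3) -> c = 19; heap: [0-8 ALLOC][9-18 ALLOC][19-21 ALLOC][22-36 FREE]
Op 5: a = realloc(a, 18) -> NULL (a unchanged); heap: [0-8 ALLOC][9-18 ALLOC][19-21 ALLOC][22-36 FREE]
Op 6: c = realloc(c, 9) -> c = 19; heap: [0-8 ALLOC][9-18 ALLOC][19-27 ALLOC][28-36 FREE]
Op 7: d = malloc(2) -> d = 28; heap: [0-8 ALLOC][9-18 ALLOC][19-27 ALLOC][28-29 ALLOC][30-36 FREE]
Op 8: b = realloc(b, 6) -> b = 9; heap: [0-8 ALLOC][9-14 ALLOC][15-18 FREE][19-27 ALLOC][28-29 ALLOC][30-36 FREE]
free(b): b = 9 -> block [9-14 ALLOC]; mark free, coalesce with adjacent free neighbors -> [0-8 ALLOC][9-18 FREE][19-27 ALLOC][28-29 ALLOC][30-36 FREE]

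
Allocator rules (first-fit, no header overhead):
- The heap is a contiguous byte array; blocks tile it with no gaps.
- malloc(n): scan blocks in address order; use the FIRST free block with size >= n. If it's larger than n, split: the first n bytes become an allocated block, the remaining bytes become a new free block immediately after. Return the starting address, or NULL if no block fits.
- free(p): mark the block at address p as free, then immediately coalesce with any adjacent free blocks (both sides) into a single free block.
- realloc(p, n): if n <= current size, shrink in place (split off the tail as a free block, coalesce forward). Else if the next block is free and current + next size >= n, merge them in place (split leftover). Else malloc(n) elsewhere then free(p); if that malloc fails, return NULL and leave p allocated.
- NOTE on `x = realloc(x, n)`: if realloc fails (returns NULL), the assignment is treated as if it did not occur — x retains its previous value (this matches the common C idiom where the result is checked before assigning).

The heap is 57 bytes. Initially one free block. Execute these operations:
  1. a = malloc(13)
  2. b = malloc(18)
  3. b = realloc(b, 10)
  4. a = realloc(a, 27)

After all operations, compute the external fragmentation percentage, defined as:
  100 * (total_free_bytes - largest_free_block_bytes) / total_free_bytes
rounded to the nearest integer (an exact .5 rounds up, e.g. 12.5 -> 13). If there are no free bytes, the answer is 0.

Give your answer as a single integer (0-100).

Op 1: a = malloc(13) -> a = 0; heap: [0-12 ALLOC][13-56 FREE]
Op 2: b = malloc(18) -> b = 13; heap: [0-12 ALLOC][13-30 ALLOC][31-56 FREE]
Op 3: b = realloc(b, 10) -> b = 13; heap: [0-12 ALLOC][13-22 ALLOC][23-56 FREE]
Op 4: a = realloc(a, 27) -> a = 23; heap: [0-12 FREE][13-22 ALLOC][23-49 ALLOC][50-56 FREE]
Free blocks: [13 7] total_free=20 largest=13 -> 100*(20-13)/20 = 700/20 = 35

Answer: 35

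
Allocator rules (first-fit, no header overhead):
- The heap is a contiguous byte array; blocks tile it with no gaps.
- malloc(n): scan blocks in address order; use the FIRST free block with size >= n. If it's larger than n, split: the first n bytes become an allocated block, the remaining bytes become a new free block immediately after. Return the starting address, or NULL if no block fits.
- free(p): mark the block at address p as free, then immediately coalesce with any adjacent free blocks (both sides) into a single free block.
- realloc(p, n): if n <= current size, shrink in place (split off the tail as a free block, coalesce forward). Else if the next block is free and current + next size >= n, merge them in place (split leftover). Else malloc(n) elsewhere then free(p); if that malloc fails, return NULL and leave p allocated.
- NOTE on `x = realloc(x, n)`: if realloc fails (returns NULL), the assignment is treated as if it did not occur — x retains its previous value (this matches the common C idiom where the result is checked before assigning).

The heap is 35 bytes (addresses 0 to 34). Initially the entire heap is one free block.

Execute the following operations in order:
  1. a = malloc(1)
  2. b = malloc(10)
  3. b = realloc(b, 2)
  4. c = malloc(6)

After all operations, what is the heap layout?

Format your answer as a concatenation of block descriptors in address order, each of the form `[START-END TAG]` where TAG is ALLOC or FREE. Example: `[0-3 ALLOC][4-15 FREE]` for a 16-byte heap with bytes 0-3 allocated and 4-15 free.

Op 1: a = malloc(1) -> a = 0; heap: [0-0 ALLOC][1-34 FREE]
Op 2: b = malloc(10) -> b = 1; heap: [0-0 ALLOC][1-10 ALLOC][11-34 FREE]
Op 3: b = realloc(b, 2) -> b = 1; heap: [0-0 ALLOC][1-2 ALLOC][3-34 FREE]
Op 4: c = malloc(6) -> c = 3; heap: [0-0 ALLOC][1-2 ALLOC][3-8 ALLOC][9-34 FREE]

Answer: [0-0 ALLOC][1-2 ALLOC][3-8 ALLOC][9-34 FREE]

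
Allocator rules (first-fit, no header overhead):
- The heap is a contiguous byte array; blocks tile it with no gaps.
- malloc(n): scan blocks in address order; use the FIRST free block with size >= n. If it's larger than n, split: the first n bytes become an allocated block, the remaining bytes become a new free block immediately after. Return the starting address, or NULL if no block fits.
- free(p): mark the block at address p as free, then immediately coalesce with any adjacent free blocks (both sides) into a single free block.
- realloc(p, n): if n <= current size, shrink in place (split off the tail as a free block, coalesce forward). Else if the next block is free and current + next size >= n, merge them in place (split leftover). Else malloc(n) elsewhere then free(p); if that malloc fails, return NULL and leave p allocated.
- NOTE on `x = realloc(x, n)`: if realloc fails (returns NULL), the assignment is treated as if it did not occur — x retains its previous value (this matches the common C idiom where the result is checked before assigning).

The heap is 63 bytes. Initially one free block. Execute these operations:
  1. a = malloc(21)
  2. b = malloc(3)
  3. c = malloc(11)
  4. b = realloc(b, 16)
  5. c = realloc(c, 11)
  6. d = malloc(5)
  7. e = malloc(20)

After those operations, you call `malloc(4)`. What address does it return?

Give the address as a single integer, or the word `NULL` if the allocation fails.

Op 1: a = malloc(21) -> a = 0; heap: [0-20 ALLOC][21-62 FREE]
Op 2: b = malloc(3) -> b = 21; heap: [0-20 ALLOC][21-23 ALLOC][24-62 FREE]
Op 3: c = malloc(11) -> c = 24; heap: [0-20 ALLOC][21-23 ALLOC][24-34 ALLOC][35-62 FREE]
Op 4: b = realloc(b, 16) -> b = 35; heap: [0-20 ALLOC][21-23 FREE][24-34 ALLOC][35-50 ALLOC][51-62 FREE]
Op 5: c = realloc(c, 11) -> c = 24; heap: [0-20 ALLOC][21-23 FREE][24-34 ALLOC][35-50 ALLOC][51-62 FREE]
Op 6: d = malloc(5) -> d = 51; heap: [0-20 ALLOC][21-23 FREE][24-34 ALLOC][35-50 ALLOC][51-55 ALLOC][56-62 FREE]
Op 7: e = malloc(20) -> e = NULL; heap: [0-20 ALLOC][21-23 FREE][24-34 ALLOC][35-50 ALLOC][51-55 ALLOC][56-62 FREE]
malloc(4): first-fit scan over [0-20 ALLOC][21-23 FREE][24-34 ALLOC][35-50 ALLOC][51-55 ALLOC][56-62 FREE] -> 56

Answer: 56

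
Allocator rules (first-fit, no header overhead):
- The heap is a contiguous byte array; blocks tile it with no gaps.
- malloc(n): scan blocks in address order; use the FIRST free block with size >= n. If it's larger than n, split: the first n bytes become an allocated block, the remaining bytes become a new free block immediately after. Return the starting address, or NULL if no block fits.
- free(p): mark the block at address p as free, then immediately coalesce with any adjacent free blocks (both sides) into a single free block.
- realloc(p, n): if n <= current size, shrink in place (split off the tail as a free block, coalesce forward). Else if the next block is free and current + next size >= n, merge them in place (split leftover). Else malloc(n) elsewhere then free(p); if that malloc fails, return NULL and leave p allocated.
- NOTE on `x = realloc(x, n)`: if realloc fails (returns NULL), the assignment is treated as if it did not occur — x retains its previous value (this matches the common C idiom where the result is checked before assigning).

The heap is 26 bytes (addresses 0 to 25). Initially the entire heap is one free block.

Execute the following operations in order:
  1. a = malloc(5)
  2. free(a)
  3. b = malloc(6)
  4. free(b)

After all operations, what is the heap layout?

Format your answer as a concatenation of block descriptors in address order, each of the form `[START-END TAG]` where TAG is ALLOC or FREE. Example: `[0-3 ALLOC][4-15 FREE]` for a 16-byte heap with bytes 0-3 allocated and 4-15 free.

Op 1: a = malloc(5) -> a = 0; heap: [0-4 ALLOC][5-25 FREE]
Op 2: free(a) -> (freed a); heap: [0-25 FREE]
Op 3: b = malloc(6) -> b = 0; heap: [0-5 ALLOC][6-25 FREE]
Op 4: free(b) -> (freed b); heap: [0-25 FREE]

Answer: [0-25 FREE]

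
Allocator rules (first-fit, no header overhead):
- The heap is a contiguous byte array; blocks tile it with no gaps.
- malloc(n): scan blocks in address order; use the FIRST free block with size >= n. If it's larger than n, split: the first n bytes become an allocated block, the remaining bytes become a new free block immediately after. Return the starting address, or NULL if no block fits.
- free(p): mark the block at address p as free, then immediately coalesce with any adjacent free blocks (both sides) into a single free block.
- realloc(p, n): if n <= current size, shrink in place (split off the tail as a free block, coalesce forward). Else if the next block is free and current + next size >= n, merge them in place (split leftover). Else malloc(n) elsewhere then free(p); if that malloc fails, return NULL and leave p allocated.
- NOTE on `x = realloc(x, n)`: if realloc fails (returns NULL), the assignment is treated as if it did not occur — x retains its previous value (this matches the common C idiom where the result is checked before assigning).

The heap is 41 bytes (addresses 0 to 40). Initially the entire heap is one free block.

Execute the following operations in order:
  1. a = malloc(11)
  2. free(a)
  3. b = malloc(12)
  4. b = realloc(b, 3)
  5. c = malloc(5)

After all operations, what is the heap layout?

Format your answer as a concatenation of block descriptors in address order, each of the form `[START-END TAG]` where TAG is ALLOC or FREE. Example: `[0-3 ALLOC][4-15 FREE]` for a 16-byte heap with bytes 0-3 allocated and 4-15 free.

Answer: [0-2 ALLOC][3-7 ALLOC][8-40 FREE]

Derivation:
Op 1: a = malloc(11) -> a = 0; heap: [0-10 ALLOC][11-40 FREE]
Op 2: free(a) -> (freed a); heap: [0-40 FREE]
Op 3: b = malloc(12) -> b = 0; heap: [0-11 ALLOC][12-40 FREE]
Op 4: b = realloc(b, 3) -> b = 0; heap: [0-2 ALLOC][3-40 FREE]
Op 5: c = malloc(5) -> c = 3; heap: [0-2 ALLOC][3-7 ALLOC][8-40 FREE]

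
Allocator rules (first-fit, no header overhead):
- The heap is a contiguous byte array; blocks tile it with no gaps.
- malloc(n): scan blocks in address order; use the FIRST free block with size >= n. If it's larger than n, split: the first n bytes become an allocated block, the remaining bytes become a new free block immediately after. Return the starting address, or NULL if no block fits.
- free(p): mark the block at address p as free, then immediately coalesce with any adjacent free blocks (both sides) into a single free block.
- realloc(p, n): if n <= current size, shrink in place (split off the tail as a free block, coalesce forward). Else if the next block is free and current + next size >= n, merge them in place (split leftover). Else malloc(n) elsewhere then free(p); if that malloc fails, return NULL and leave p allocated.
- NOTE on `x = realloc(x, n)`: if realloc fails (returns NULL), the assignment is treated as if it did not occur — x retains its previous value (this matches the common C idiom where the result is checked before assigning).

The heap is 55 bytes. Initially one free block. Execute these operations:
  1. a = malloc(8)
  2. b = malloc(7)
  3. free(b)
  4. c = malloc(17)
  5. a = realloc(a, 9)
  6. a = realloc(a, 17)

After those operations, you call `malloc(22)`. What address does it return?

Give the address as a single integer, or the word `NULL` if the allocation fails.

Answer: NULL

Derivation:
Op 1: a = malloc(8) -> a = 0; heap: [0-7 ALLOC][8-54 FREE]
Op 2: b = malloc(7) -> b = 8; heap: [0-7 ALLOC][8-14 ALLOC][15-54 FREE]
Op 3: free(b) -> (freed b); heap: [0-7 ALLOC][8-54 FREE]
Op 4: c = malloc(17) -> c = 8; heap: [0-7 ALLOC][8-24 ALLOC][25-54 FREE]
Op 5: a = realloc(a, 9) -> a = 25; heap: [0-7 FREE][8-24 ALLOC][25-33 ALLOC][34-54 FREE]
Op 6: a = realloc(a, 17) -> a = 25; heap: [0-7 FREE][8-24 ALLOC][25-41 ALLOC][42-54 FREE]
malloc(22): first-fit scan over [0-7 FREE][8-24 ALLOC][25-41 ALLOC][42-54 FREE] -> NULL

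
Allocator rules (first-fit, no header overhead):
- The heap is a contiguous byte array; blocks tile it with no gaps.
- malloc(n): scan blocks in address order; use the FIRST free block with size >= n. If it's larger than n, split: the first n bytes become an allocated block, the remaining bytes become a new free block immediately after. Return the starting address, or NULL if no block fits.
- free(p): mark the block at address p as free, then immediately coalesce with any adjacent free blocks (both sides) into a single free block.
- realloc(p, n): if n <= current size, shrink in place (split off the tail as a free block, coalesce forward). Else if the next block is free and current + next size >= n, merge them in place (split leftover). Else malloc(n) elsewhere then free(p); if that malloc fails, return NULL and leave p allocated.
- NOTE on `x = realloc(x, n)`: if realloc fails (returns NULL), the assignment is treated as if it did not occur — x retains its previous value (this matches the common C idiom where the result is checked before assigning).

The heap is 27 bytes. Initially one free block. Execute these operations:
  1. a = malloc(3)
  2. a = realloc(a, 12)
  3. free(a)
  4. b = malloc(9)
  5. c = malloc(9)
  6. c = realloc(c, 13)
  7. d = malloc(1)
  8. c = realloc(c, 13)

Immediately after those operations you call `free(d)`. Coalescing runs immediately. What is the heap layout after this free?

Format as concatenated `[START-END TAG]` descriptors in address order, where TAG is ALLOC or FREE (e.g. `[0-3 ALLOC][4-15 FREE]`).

Op 1: a = malloc(3) -> a = 0; heap: [0-2 ALLOC][3-26 FREE]
Op 2: a = realloc(a, 12) -> a = 0; heap: [0-11 ALLOC][12-26 FREE]
Op 3: free(a) -> (freed a); heap: [0-26 FREE]
Op 4: b = malloc(9) -> b = 0; heap: [0-8 ALLOC][9-26 FREE]
Op 5: c = malloc(9) -> c = 9; heap: [0-8 ALLOC][9-17 ALLOC][18-26 FREE]
Op 6: c = realloc(c, 13) -> c = 9; heap: [0-8 ALLOC][9-21 ALLOC][22-26 FREE]
Op 7: d = malloc(1) -> d = 22; heap: [0-8 ALLOC][9-21 ALLOC][22-22 ALLOC][23-26 FREE]
Op 8: c = realloc(c, 13) -> c = 9; heap: [0-8 ALLOC][9-21 ALLOC][22-22 ALLOC][23-26 FREE]
free(d): d = 22 -> block [22-22 ALLOC]; mark free, coalesce with adjacent free neighbors -> [0-8 ALLOC][9-21 ALLOC][22-26 FREE]

Answer: [0-8 ALLOC][9-21 ALLOC][22-26 FREE]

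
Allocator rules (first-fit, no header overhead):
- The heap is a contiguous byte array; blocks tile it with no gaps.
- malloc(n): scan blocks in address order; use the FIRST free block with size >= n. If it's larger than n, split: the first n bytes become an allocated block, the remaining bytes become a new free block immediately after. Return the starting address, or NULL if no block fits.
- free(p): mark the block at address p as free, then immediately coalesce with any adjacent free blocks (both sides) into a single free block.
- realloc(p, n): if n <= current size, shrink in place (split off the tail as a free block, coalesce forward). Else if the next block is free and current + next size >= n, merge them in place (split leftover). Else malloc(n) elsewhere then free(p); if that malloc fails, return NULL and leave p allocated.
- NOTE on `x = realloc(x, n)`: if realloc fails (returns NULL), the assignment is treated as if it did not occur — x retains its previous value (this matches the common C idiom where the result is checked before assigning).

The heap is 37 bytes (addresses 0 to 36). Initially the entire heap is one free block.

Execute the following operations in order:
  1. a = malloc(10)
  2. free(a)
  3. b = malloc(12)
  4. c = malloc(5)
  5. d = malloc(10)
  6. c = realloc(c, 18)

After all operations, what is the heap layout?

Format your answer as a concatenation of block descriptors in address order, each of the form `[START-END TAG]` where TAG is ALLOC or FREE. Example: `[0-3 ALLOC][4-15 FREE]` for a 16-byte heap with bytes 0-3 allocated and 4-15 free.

Op 1: a = malloc(10) -> a = 0; heap: [0-9 ALLOC][10-36 FREE]
Op 2: free(a) -> (freed a); heap: [0-36 FREE]
Op 3: b = malloc(12) -> b = 0; heap: [0-11 ALLOC][12-36 FREE]
Op 4: c = malloc(5) -> c = 12; heap: [0-11 ALLOC][12-16 ALLOC][17-36 FREE]
Op 5: d = malloc(10) -> d = 17; heap: [0-11 ALLOC][12-16 ALLOC][17-26 ALLOC][27-36 FREE]
Op 6: c = realloc(c, 18) -> NULL (c unchanged); heap: [0-11 ALLOC][12-16 ALLOC][17-26 ALLOC][27-36 FREE]

Answer: [0-11 ALLOC][12-16 ALLOC][17-26 ALLOC][27-36 FREE]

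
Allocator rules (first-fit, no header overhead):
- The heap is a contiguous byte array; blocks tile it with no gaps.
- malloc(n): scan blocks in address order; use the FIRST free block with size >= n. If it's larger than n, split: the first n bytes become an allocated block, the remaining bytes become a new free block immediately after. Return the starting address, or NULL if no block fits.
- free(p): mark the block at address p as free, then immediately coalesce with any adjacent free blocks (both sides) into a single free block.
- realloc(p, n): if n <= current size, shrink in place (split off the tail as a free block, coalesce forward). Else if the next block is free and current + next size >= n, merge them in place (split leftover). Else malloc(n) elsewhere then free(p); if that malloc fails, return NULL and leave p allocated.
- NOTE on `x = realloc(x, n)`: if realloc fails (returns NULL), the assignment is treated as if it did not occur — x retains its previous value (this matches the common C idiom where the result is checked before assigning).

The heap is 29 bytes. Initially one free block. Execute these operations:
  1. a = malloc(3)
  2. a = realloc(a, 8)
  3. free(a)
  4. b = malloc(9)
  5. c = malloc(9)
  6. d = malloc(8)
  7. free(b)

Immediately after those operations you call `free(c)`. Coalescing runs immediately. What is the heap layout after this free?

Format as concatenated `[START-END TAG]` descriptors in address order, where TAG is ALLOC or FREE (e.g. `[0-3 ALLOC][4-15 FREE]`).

Op 1: a = malloc(3) -> a = 0; heap: [0-2 ALLOC][3-28 FREE]
Op 2: a = realloc(a, 8) -> a = 0; heap: [0-7 ALLOC][8-28 FREE]
Op 3: free(a) -> (freed a); heap: [0-28 FREE]
Op 4: b = malloc(9) -> b = 0; heap: [0-8 ALLOC][9-28 FREE]
Op 5: c = malloc(9) -> c = 9; heap: [0-8 ALLOC][9-17 ALLOC][18-28 FREE]
Op 6: d = malloc(8) -> d = 18; heap: [0-8 ALLOC][9-17 ALLOC][18-25 ALLOC][26-28 FREE]
Op 7: free(b) -> (freed b); heap: [0-8 FREE][9-17 ALLOC][18-25 ALLOC][26-28 FREE]
free(c): c = 9 -> block [9-17 ALLOC]; mark free, coalesce with adjacent free neighbors -> [0-17 FREE][18-25 ALLOC][26-28 FREE]

Answer: [0-17 FREE][18-25 ALLOC][26-28 FREE]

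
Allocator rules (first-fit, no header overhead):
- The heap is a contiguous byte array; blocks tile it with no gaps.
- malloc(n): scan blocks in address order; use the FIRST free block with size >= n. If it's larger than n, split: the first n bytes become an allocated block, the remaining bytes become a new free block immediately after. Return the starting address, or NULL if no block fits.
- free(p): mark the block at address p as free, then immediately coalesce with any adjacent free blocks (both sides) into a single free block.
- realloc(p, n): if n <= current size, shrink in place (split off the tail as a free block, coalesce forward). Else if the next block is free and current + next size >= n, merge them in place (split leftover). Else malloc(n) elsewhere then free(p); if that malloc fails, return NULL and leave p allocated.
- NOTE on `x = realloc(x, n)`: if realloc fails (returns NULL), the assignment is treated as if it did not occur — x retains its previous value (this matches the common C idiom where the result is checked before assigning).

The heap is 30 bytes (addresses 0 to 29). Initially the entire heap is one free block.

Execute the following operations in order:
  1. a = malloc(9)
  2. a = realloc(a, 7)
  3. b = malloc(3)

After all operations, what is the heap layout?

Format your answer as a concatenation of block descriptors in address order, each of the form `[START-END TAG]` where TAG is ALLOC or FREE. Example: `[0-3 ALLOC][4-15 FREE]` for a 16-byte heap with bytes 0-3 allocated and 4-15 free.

Op 1: a = malloc(9) -> a = 0; heap: [0-8 ALLOC][9-29 FREE]
Op 2: a = realloc(a, 7) -> a = 0; heap: [0-6 ALLOC][7-29 FREE]
Op 3: b = malloc(3) -> b = 7; heap: [0-6 ALLOC][7-9 ALLOC][10-29 FREE]

Answer: [0-6 ALLOC][7-9 ALLOC][10-29 FREE]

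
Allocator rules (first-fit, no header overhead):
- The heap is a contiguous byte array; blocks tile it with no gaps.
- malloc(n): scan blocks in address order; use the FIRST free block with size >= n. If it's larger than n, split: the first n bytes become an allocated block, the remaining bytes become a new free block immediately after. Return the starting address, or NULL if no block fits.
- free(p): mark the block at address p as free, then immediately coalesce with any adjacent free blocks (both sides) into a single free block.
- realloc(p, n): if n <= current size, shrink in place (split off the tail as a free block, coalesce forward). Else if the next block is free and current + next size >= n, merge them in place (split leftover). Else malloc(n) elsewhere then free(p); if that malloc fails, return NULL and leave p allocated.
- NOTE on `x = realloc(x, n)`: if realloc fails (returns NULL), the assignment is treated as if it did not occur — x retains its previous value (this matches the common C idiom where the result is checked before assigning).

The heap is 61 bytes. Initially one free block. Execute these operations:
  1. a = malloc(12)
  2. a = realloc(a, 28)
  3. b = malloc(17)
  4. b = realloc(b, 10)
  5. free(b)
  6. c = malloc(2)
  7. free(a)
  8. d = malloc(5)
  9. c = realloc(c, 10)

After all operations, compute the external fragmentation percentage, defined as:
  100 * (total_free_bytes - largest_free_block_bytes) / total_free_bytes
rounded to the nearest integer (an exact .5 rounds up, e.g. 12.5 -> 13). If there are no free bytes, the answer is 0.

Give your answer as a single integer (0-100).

Op 1: a = malloc(12) -> a = 0; heap: [0-11 ALLOC][12-60 FREE]
Op 2: a = realloc(a, 28) -> a = 0; heap: [0-27 ALLOC][28-60 FREE]
Op 3: b = malloc(17) -> b = 28; heap: [0-27 ALLOC][28-44 ALLOC][45-60 FREE]
Op 4: b = realloc(b, 10) -> b = 28; heap: [0-27 ALLOC][28-37 ALLOC][38-60 FREE]
Op 5: free(b) -> (freed b); heap: [0-27 ALLOC][28-60 FREE]
Op 6: c = malloc(2) -> c = 28; heap: [0-27 ALLOC][28-29 ALLOC][30-60 FREE]
Op 7: free(a) -> (freed a); heap: [0-27 FREE][28-29 ALLOC][30-60 FREE]
Op 8: d = malloc(5) -> d = 0; heap: [0-4 ALLOC][5-27 FREE][28-29 ALLOC][30-60 FREE]
Op 9: c = realloc(c, 10) -> c = 28; heap: [0-4 ALLOC][5-27 FREE][28-37 ALLOC][38-60 FREE]
Free blocks: [23 23] total_free=46 largest=23 -> 100*(46-23)/46 = 2300/46 = 50

Answer: 50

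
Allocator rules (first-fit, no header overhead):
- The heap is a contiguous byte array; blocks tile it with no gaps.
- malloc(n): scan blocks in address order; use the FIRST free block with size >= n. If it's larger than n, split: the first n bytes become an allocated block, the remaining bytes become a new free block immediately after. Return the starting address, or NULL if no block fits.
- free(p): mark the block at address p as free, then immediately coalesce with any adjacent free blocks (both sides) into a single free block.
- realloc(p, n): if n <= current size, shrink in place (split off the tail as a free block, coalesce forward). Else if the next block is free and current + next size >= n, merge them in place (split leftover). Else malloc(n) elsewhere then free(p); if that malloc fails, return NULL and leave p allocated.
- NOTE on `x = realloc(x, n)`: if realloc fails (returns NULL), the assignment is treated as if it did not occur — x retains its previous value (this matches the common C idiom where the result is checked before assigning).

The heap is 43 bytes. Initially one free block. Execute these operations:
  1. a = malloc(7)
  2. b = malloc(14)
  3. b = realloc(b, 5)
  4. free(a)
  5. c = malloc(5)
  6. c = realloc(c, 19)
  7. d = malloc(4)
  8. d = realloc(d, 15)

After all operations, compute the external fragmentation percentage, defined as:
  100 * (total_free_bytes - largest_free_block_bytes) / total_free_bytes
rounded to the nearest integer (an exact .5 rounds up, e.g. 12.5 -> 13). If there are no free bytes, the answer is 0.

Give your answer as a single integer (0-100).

Answer: 20

Derivation:
Op 1: a = malloc(7) -> a = 0; heap: [0-6 ALLOC][7-42 FREE]
Op 2: b = malloc(14) -> b = 7; heap: [0-6 ALLOC][7-20 ALLOC][21-42 FREE]
Op 3: b = realloc(b, 5) -> b = 7; heap: [0-6 ALLOC][7-11 ALLOC][12-42 FREE]
Op 4: free(a) -> (freed a); heap: [0-6 FREE][7-11 ALLOC][12-42 FREE]
Op 5: c = malloc(5) -> c = 0; heap: [0-4 ALLOC][5-6 FREE][7-11 ALLOC][12-42 FREE]
Op 6: c = realloc(c, 19) -> c = 12; heap: [0-6 FREE][7-11 ALLOC][12-30 ALLOC][31-42 FREE]
Op 7: d = malloc(4) -> d = 0; heap: [0-3 ALLOC][4-6 FREE][7-11 ALLOC][12-30 ALLOC][31-42 FREE]
Op 8: d = realloc(d, 15) -> NULL (d unchanged); heap: [0-3 ALLOC][4-6 FREE][7-11 ALLOC][12-30 ALLOC][31-42 FREE]
Free blocks: [3 12] total_free=15 largest=12 -> 100*(15-12)/15 = 300/15 = 20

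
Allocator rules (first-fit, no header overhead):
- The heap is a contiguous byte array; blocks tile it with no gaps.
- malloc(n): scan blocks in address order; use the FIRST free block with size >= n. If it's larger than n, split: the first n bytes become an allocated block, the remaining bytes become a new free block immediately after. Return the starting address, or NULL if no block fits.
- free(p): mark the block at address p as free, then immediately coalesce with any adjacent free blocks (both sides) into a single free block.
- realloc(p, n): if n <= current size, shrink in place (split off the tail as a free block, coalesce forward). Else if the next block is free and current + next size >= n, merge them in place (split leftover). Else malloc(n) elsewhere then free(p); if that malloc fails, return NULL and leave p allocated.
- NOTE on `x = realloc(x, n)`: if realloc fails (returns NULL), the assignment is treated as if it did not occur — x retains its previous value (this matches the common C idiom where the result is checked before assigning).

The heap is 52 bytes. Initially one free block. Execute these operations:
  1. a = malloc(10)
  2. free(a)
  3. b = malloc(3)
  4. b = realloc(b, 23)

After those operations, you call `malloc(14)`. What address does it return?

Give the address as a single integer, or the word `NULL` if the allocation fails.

Op 1: a = malloc(10) -> a = 0; heap: [0-9 ALLOC][10-51 FREE]
Op 2: free(a) -> (freed a); heap: [0-51 FREE]
Op 3: b = malloc(3) -> b = 0; heap: [0-2 ALLOC][3-51 FREE]
Op 4: b = realloc(b, 23) -> b = 0; heap: [0-22 ALLOC][23-51 FREE]
malloc(14): first-fit scan over [0-22 ALLOC][23-51 FREE] -> 23

Answer: 23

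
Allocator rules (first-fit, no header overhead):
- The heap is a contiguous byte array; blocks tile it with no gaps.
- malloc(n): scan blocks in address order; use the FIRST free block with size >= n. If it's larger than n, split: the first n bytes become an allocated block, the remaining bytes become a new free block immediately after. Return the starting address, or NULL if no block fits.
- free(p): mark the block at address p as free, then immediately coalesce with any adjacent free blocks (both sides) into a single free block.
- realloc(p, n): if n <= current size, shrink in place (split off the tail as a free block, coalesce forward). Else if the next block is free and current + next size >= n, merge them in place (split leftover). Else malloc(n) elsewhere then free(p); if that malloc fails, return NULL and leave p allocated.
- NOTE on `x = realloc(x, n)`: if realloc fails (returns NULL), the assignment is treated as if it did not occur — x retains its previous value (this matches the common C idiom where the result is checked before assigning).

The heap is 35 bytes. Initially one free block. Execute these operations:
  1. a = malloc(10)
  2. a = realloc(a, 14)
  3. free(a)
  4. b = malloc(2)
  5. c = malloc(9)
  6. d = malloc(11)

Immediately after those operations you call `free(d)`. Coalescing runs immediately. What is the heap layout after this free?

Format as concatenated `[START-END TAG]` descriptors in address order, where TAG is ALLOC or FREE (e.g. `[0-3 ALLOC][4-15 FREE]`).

Answer: [0-1 ALLOC][2-10 ALLOC][11-34 FREE]

Derivation:
Op 1: a = malloc(10) -> a = 0; heap: [0-9 ALLOC][10-34 FREE]
Op 2: a = realloc(a, 14) -> a = 0; heap: [0-13 ALLOC][14-34 FREE]
Op 3: free(a) -> (freed a); heap: [0-34 FREE]
Op 4: b = malloc(2) -> b = 0; heap: [0-1 ALLOC][2-34 FREE]
Op 5: c = malloc(9) -> c = 2; heap: [0-1 ALLOC][2-10 ALLOC][11-34 FREE]
Op 6: d = malloc(11) -> d = 11; heap: [0-1 ALLOC][2-10 ALLOC][11-21 ALLOC][22-34 FREE]
free(d): d = 11 -> block [11-21 ALLOC]; mark free, coalesce with adjacent free neighbors -> [0-1 ALLOC][2-10 ALLOC][11-34 FREE]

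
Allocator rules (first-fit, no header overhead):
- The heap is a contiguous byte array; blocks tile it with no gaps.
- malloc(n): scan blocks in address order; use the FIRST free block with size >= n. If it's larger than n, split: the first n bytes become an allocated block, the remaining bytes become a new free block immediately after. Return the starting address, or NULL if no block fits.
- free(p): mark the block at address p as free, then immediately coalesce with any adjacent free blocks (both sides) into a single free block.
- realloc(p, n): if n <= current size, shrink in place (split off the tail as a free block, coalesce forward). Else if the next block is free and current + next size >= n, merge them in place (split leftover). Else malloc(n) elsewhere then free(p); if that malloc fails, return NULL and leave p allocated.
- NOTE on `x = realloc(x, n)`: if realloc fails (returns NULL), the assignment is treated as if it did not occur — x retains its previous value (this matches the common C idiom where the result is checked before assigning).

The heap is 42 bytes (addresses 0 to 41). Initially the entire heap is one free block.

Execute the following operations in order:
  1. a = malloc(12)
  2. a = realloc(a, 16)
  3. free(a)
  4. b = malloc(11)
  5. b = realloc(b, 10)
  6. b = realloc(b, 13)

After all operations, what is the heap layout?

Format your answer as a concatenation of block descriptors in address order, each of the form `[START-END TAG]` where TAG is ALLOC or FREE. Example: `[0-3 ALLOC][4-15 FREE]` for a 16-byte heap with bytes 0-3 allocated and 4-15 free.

Op 1: a = malloc(12) -> a = 0; heap: [0-11 ALLOC][12-41 FREE]
Op 2: a = realloc(a, 16) -> a = 0; heap: [0-15 ALLOC][16-41 FREE]
Op 3: free(a) -> (freed a); heap: [0-41 FREE]
Op 4: b = malloc(11) -> b = 0; heap: [0-10 ALLOC][11-41 FREE]
Op 5: b = realloc(b, 10) -> b = 0; heap: [0-9 ALLOC][10-41 FREE]
Op 6: b = realloc(b, 13) -> b = 0; heap: [0-12 ALLOC][13-41 FREE]

Answer: [0-12 ALLOC][13-41 FREE]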